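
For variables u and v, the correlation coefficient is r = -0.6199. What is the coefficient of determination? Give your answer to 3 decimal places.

0.384

r² = (-0.6199)² = 0.384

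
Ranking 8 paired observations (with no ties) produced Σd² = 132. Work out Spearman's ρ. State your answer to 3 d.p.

-0.571

ρ = 1 − 6Σd² / [n(n²−1)] = 1 − 6×132 / (8×63)
  = 1 − 792/504 = 1 − 1.5714 ≈ -0.571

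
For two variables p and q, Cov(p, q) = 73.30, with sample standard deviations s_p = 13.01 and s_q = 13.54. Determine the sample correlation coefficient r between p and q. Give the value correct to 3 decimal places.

r = Cov(p,q) / (s_p · s_q) = 73.30 / (13.01 × 13.54)
  = 73.30 / 176.1554 ≈ 0.416

0.416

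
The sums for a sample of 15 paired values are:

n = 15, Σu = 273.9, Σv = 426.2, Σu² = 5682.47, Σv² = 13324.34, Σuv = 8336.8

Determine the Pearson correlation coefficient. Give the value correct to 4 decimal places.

r = (nΣuv − ΣuΣv) / √[(nΣu² − (Σu)²)(nΣv² − (Σv)²)]
Numerator: 15×8336.8 − 273.9×426.2 = 8315.82
Denominator: √[(85237.05 − 75021.21)(199865.1 − 181646.44)] = √[10215.84 × 18218.66] = 13642.5407
r = 8315.82 / 13642.5407 ≈ 0.6096

0.6096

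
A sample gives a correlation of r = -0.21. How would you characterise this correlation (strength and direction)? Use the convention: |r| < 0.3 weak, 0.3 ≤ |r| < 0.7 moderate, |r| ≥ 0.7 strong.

r = -0.21 < 0 so the relationship is negative.
|r| = 0.21, which falls in the weak range.

weak negative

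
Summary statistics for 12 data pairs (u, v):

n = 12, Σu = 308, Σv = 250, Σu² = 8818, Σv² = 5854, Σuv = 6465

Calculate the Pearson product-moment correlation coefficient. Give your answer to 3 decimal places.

0.063

r = (nΣuv − ΣuΣv) / √[(nΣu² − (Σu)²)(nΣv² − (Σv)²)]
Numerator: 12×6465 − 308×250 = 580
Denominator: √[(105816 − 94864)(70248 − 62500)] = √[10952 × 7748] = 9211.7369
r = 580 / 9211.7369 ≈ 0.063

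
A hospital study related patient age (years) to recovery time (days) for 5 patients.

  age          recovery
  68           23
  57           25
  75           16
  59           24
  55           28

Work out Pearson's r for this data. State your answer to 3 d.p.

n = 5, Σx = 314, Σy = 116, Σx² = 20004, Σy² = 2770, Σxy = 7145
nΣxy − ΣxΣy = 35725 − 36424 = -699
nΣx² − (Σx)² = 100020 − 98596 = 1424; nΣy² − (Σy)² = 13850 − 13456 = 394
r = -699 / √(1424 × 394) = -699 / 749.0367 ≈ -0.933

-0.933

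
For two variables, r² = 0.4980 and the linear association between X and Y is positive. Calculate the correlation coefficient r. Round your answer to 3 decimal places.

0.706

|r| = √0.4980 = 0.706
The association is positive, so r = 0.706.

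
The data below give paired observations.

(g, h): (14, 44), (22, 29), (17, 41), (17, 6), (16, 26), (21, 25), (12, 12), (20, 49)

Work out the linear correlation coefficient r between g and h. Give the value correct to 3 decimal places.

0.237

n = 8, Σg = 139, Σh = 232, Σg² = 2499, Σh² = 8340, Σgh = 4118
nΣgh − ΣgΣh = 32944 − 32248 = 696
nΣg² − (Σg)² = 19992 − 19321 = 671; nΣh² − (Σh)² = 66720 − 53824 = 12896
r = 696 / √(671 × 12896) = 696 / 2941.6349 ≈ 0.237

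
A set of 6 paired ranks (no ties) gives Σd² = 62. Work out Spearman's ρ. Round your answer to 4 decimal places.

ρ = 1 − 6Σd² / [n(n²−1)] = 1 − 6×62 / (6×35)
  = 1 − 372/210 = 1 − 1.77143 ≈ -0.7714

-0.7714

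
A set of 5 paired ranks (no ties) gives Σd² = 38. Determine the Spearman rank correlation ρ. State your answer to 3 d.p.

ρ = 1 − 6Σd² / [n(n²−1)] = 1 − 6×38 / (5×24)
  = 1 − 228/120 = 1 − 1.9000 ≈ -0.900

-0.900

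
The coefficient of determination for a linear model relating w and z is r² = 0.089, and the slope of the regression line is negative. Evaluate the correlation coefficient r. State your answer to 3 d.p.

-0.298

|r| = √0.089 = 0.298
The association is negative, so r = −0.298.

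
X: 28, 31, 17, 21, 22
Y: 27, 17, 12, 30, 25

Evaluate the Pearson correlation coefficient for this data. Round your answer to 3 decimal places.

0.150

n = 5, ΣX = 119, ΣY = 111, ΣX² = 2959, ΣY² = 2687, ΣXY = 2667
nΣXY − ΣXΣY = 13335 − 13209 = 126
nΣX² − (ΣX)² = 14795 − 14161 = 634; nΣY² − (ΣY)² = 13435 − 12321 = 1114
r = 126 / √(634 × 1114) = 126 / 840.4023 ≈ 0.150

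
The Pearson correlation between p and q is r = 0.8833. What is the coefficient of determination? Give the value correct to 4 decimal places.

r² = (0.8833)² = 0.7802

0.7802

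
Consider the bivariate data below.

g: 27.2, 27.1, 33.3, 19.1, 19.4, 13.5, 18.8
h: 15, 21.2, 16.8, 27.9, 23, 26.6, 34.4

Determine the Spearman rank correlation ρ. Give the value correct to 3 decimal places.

-0.857

Rank g: 6, 5, 7, 3, 4, 1, 2
Rank h: 1, 3, 2, 6, 4, 5, 7
d = rank(g) − rank(h): 5, 2, 5, -3, 0, -4, -5; Σd² = 104
ρ = 1 − 6Σd² / [n(n²−1)] = 1 − 6×104 / (7×48) = 1 − 624/336 ≈ -0.857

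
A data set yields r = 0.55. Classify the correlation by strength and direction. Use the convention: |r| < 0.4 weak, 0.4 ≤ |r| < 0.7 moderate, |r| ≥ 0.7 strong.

moderate positive

r = 0.55 > 0 so the relationship is positive.
|r| = 0.55, which falls in the moderate range.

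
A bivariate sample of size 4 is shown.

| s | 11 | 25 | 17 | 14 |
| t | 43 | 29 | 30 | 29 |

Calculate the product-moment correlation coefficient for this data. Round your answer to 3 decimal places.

-0.649

n = 4, Σs = 67, Σt = 131, Σs² = 1231, Σt² = 4431, Σst = 2114
nΣst − ΣsΣt = 8456 − 8777 = -321
nΣs² − (Σs)² = 4924 − 4489 = 435; nΣt² − (Σt)² = 17724 − 17161 = 563
r = -321 / √(435 × 563) = -321 / 494.8788 ≈ -0.649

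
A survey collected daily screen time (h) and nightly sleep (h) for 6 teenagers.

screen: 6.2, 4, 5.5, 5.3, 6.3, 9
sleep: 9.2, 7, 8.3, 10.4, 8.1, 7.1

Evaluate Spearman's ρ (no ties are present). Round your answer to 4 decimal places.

-0.0857

Rank screen: 4, 1, 3, 2, 5, 6
Rank sleep: 5, 1, 4, 6, 3, 2
d = rank(screen) − rank(sleep): -1, 0, -1, -4, 2, 4; Σd² = 38
ρ = 1 − 6Σd² / [n(n²−1)] = 1 − 6×38 / (6×35) = 1 − 228/210 ≈ -0.0857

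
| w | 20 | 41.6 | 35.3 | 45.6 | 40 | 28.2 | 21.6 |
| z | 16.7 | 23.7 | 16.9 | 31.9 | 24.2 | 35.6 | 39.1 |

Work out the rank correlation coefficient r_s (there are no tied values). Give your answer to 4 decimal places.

Rank w: 1, 6, 4, 7, 5, 3, 2
Rank z: 1, 3, 2, 5, 4, 6, 7
d = rank(w) − rank(z): 0, 3, 2, 2, 1, -3, -5; Σd² = 52
ρ = 1 − 6Σd² / [n(n²−1)] = 1 − 6×52 / (7×48) = 1 − 312/336 ≈ 0.0714

0.0714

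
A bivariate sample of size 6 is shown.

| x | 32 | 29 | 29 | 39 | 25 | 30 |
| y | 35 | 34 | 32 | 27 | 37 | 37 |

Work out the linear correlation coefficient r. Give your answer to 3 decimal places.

-0.823

n = 6, Σx = 184, Σy = 202, Σx² = 5752, Σy² = 6872, Σxy = 6122
nΣxy − ΣxΣy = 36732 − 37168 = -436
nΣx² − (Σx)² = 34512 − 33856 = 656; nΣy² − (Σy)² = 41232 − 40804 = 428
r = -436 / √(656 × 428) = -436 / 529.8755 ≈ -0.823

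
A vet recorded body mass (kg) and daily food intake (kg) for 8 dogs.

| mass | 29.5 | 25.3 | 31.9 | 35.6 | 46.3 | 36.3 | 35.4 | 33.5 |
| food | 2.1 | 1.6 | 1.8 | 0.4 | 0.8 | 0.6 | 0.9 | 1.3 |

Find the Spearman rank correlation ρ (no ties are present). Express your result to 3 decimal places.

Rank mass: 2, 1, 3, 6, 8, 7, 5, 4
Rank food: 8, 6, 7, 1, 3, 2, 4, 5
d = rank(mass) − rank(food): -6, -5, -4, 5, 5, 5, 1, -1; Σd² = 154
ρ = 1 − 6Σd² / [n(n²−1)] = 1 − 6×154 / (8×63) = 1 − 924/504 ≈ -0.833

-0.833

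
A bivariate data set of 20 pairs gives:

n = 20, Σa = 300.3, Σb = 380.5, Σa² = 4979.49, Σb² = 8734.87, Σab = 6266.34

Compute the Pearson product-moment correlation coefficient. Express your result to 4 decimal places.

0.6593

r = (nΣab − ΣaΣb) / √[(nΣa² − (Σa)²)(nΣb² − (Σb)²)]
Numerator: 20×6266.34 − 300.3×380.5 = 11062.65
Denominator: √[(99589.8 − 90180.09)(174697.4 − 144780.25)] = √[9409.71 × 29917.15] = 16778.3106
r = 11062.65 / 16778.3106 ≈ 0.6593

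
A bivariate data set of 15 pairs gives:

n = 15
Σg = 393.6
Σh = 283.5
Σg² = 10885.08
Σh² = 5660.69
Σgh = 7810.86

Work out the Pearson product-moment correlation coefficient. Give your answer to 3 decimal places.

0.906

r = (nΣgh − ΣgΣh) / √[(nΣg² − (Σg)²)(nΣh² − (Σh)²)]
Numerator: 15×7810.86 − 393.6×283.5 = 5577.3
Denominator: √[(163276.2 − 154920.96)(84910.35 − 80372.25)] = √[8355.24 × 4538.1] = 6157.6712
r = 5577.3 / 6157.6712 ≈ 0.906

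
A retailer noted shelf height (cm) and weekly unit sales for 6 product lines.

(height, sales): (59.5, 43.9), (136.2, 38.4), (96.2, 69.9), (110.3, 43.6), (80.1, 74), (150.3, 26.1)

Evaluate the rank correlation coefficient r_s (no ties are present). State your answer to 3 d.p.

Rank height: 1, 5, 3, 4, 2, 6
Rank sales: 4, 2, 5, 3, 6, 1
d = rank(height) − rank(sales): -3, 3, -2, 1, -4, 5; Σd² = 64
ρ = 1 − 6Σd² / [n(n²−1)] = 1 − 6×64 / (6×35) = 1 − 384/210 ≈ -0.829

-0.829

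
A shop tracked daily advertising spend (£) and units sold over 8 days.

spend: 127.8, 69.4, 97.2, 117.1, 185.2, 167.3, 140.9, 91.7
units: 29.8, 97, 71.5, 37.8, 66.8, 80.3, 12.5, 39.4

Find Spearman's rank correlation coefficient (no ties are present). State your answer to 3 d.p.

Rank spend: 5, 1, 3, 4, 8, 7, 6, 2
Rank units: 2, 8, 6, 3, 5, 7, 1, 4
d = rank(spend) − rank(units): 3, -7, -3, 1, 3, 0, 5, -2; Σd² = 106
ρ = 1 − 6Σd² / [n(n²−1)] = 1 − 6×106 / (8×63) = 1 − 636/504 ≈ -0.262

-0.262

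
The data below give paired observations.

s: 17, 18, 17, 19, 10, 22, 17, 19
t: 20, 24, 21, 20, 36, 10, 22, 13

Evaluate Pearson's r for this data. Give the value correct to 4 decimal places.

-0.9380

n = 8, Σs = 139, Σt = 166, Σs² = 2497, Σt² = 3866, Σst = 2710
nΣst − ΣsΣt = 21680 − 23074 = -1394
nΣs² − (Σs)² = 19976 − 19321 = 655; nΣt² − (Σt)² = 30928 − 27556 = 3372
r = -1394 / √(655 × 3372) = -1394 / 1486.1561 ≈ -0.9380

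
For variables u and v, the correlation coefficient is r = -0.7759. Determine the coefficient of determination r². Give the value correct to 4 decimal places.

0.6020

r² = (-0.7759)² = 0.6020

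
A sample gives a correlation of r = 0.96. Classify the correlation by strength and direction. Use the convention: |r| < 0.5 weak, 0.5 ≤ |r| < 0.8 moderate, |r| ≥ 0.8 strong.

r = 0.96 > 0 so the relationship is positive.
|r| = 0.96, which falls in the strong range.

strong positive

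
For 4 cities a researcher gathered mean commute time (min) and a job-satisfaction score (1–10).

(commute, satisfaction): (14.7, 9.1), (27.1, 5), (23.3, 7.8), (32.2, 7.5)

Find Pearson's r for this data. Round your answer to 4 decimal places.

n = 4, Σx = 97.3, Σy = 29.4, Σx² = 2530.23, Σy² = 224.9, Σxy = 692.51
nΣxy − ΣxΣy = 2770.04 − 2860.62 = -90.58
nΣx² − (Σx)² = 10120.92 − 9467.29 = 653.63; nΣy² − (Σy)² = 899.6 − 864.36 = 35.24
r = -90.58 / √(653.63 × 35.24) = -90.58 / 151.7693 ≈ -0.5968

-0.5968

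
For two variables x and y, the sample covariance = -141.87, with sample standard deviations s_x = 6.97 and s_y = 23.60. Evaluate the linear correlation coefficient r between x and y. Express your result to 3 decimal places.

-0.862

r = Cov(x,y) / (s_x · s_y) = -141.87 / (6.97 × 23.60)
  = -141.87 / 164.4920 ≈ -0.862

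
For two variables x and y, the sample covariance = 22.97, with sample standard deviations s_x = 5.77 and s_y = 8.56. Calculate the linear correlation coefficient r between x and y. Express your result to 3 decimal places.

0.465

r = Cov(x,y) / (s_x · s_y) = 22.97 / (5.77 × 8.56)
  = 22.97 / 49.3912 ≈ 0.465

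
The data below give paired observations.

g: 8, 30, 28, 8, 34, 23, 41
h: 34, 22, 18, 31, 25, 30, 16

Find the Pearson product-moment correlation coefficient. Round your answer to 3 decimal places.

n = 7, Σg = 172, Σh = 176, Σg² = 5178, Σh² = 4706, Σgh = 3880
nΣgh − ΣgΣh = 27160 − 30272 = -3112
nΣg² − (Σg)² = 36246 − 29584 = 6662; nΣh² − (Σh)² = 32942 − 30976 = 1966
r = -3112 / √(6662 × 1966) = -3112 / 3619.0457 ≈ -0.860

-0.860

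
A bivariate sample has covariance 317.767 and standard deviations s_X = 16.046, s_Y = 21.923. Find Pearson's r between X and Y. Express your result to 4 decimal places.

r = Cov(X,Y) / (s_X · s_Y) = 317.767 / (16.046 × 21.923)
  = 317.767 / 351.7765 ≈ 0.9033

0.9033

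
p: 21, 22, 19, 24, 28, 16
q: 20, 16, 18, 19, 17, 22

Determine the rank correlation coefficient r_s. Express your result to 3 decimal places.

Rank p: 3, 4, 2, 5, 6, 1
Rank q: 5, 1, 3, 4, 2, 6
d = rank(p) − rank(q): -2, 3, -1, 1, 4, -5; Σd² = 56
ρ = 1 − 6Σd² / [n(n²−1)] = 1 − 6×56 / (6×35) = 1 − 336/210 ≈ -0.600

-0.600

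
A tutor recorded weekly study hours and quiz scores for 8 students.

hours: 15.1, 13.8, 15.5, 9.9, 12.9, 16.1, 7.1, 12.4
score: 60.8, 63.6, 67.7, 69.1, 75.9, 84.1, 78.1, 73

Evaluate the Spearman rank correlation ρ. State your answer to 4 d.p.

-0.1667

Rank hours: 6, 5, 7, 2, 4, 8, 1, 3
Rank score: 1, 2, 3, 4, 6, 8, 7, 5
d = rank(hours) − rank(score): 5, 3, 4, -2, -2, 0, -6, -2; Σd² = 98
ρ = 1 − 6Σd² / [n(n²−1)] = 1 − 6×98 / (8×63) = 1 − 588/504 ≈ -0.1667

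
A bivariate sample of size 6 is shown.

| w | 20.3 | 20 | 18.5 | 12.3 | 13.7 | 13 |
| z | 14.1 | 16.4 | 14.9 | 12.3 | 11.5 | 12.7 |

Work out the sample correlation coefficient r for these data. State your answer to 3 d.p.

0.856

n = 6, Σw = 97.8, Σz = 81.9, Σw² = 1662.32, Σz² = 1134.61, Σwz = 1363.82
nΣwz − ΣwΣz = 8182.92 − 8009.82 = 173.1
nΣw² − (Σw)² = 9973.92 − 9564.84 = 409.08; nΣz² − (Σz)² = 6807.66 − 6707.61 = 100.05
r = 173.1 / √(409.08 × 100.05) = 173.1 / 202.3078 ≈ 0.856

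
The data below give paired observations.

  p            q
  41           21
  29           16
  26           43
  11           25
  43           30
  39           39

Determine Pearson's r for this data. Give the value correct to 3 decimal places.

n = 6, Σp = 189, Σq = 174, Σp² = 6689, Σq² = 5592, Σpq = 5529
nΣpq − ΣpΣq = 33174 − 32886 = 288
nΣp² − (Σp)² = 40134 − 35721 = 4413; nΣq² − (Σq)² = 33552 − 30276 = 3276
r = 288 / √(4413 × 3276) = 288 / 3802.2346 ≈ 0.076

0.076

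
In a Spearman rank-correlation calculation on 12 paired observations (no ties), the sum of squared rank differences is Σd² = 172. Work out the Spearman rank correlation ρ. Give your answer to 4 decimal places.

0.3986

ρ = 1 − 6Σd² / [n(n²−1)] = 1 − 6×172 / (12×143)
  = 1 − 1032/1716 = 1 − 0.60140 ≈ 0.3986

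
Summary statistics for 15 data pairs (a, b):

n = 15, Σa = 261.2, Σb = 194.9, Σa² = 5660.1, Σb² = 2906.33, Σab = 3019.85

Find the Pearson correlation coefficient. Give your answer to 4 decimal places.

r = (nΣab − ΣaΣb) / √[(nΣa² − (Σa)²)(nΣb² − (Σb)²)]
Numerator: 15×3019.85 − 261.2×194.9 = -5610.13
Denominator: √[(84901.5 − 68225.44)(43594.95 − 37986.01)] = √[16676.06 × 5608.94] = 9671.3505
r = -5610.13 / 9671.3505 ≈ -0.5801

-0.5801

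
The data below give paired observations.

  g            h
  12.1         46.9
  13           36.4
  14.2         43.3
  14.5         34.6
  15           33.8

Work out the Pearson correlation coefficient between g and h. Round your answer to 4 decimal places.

n = 5, Σg = 68.8, Σh = 195, Σg² = 952.3, Σh² = 7739.06, Σgh = 2664.25
nΣgh − ΣgΣh = 13321.25 − 13416 = -94.75
nΣg² − (Σg)² = 4761.5 − 4733.44 = 28.06; nΣh² − (Σh)² = 38695.3 − 38025 = 670.3
r = -94.75 / √(28.06 × 670.3) = -94.75 / 137.1445 ≈ -0.6909

-0.6909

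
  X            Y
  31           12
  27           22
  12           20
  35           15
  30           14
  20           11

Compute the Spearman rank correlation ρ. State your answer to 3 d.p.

-0.143

Rank X: 5, 3, 1, 6, 4, 2
Rank Y: 2, 6, 5, 4, 3, 1
d = rank(X) − rank(Y): 3, -3, -4, 2, 1, 1; Σd² = 40
ρ = 1 − 6Σd² / [n(n²−1)] = 1 − 6×40 / (6×35) = 1 − 240/210 ≈ -0.143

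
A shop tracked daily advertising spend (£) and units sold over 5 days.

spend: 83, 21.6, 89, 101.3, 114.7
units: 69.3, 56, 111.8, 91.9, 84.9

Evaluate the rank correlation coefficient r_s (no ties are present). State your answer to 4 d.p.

0.6000

Rank spend: 2, 1, 3, 4, 5
Rank units: 2, 1, 5, 4, 3
d = rank(spend) − rank(units): 0, 0, -2, 0, 2; Σd² = 8
ρ = 1 − 6Σd² / [n(n²−1)] = 1 − 6×8 / (5×24) = 1 − 48/120 ≈ 0.6000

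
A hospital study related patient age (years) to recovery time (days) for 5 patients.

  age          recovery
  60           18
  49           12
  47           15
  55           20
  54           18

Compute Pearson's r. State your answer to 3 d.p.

n = 5, Σx = 265, Σy = 83, Σx² = 14151, Σy² = 1417, Σxy = 4445
nΣxy − ΣxΣy = 22225 − 21995 = 230
nΣx² − (Σx)² = 70755 − 70225 = 530; nΣy² − (Σy)² = 7085 − 6889 = 196
r = 230 / √(530 × 196) = 230 / 322.3042 ≈ 0.714

0.714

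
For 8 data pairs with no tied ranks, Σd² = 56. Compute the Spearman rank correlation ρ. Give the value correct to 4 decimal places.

0.3333

ρ = 1 − 6Σd² / [n(n²−1)] = 1 − 6×56 / (8×63)
  = 1 − 336/504 = 1 − 0.66667 ≈ 0.3333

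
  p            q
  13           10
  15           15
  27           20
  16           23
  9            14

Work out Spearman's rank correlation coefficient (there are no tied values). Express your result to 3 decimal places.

0.800

Rank p: 2, 3, 5, 4, 1
Rank q: 1, 3, 4, 5, 2
d = rank(p) − rank(q): 1, 0, 1, -1, -1; Σd² = 4
ρ = 1 − 6Σd² / [n(n²−1)] = 1 − 6×4 / (5×24) = 1 − 24/120 ≈ 0.800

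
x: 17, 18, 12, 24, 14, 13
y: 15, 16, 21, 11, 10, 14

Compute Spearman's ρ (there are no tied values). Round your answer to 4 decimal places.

Rank x: 4, 5, 1, 6, 3, 2
Rank y: 4, 5, 6, 2, 1, 3
d = rank(x) − rank(y): 0, 0, -5, 4, 2, -1; Σd² = 46
ρ = 1 − 6Σd² / [n(n²−1)] = 1 − 6×46 / (6×35) = 1 − 276/210 ≈ -0.3143

-0.3143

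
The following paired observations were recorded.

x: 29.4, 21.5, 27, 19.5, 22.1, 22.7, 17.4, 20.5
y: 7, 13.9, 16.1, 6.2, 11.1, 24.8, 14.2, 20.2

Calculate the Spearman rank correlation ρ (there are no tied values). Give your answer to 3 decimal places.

Rank x: 8, 4, 7, 2, 5, 6, 1, 3
Rank y: 2, 4, 6, 1, 3, 8, 5, 7
d = rank(x) − rank(y): 6, 0, 1, 1, 2, -2, -4, -4; Σd² = 78
ρ = 1 − 6Σd² / [n(n²−1)] = 1 − 6×78 / (8×63) = 1 − 468/504 ≈ 0.071

0.071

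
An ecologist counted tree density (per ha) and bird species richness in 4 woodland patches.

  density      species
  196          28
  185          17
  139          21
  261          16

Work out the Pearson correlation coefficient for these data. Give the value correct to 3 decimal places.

-0.344

n = 4, Σx = 781, Σy = 82, Σx² = 160083, Σy² = 1770, Σxy = 15728
nΣxy − ΣxΣy = 62912 − 64042 = -1130
nΣx² − (Σx)² = 640332 − 609961 = 30371; nΣy² − (Σy)² = 7080 − 6724 = 356
r = -1130 / √(30371 × 356) = -1130 / 3288.1721 ≈ -0.344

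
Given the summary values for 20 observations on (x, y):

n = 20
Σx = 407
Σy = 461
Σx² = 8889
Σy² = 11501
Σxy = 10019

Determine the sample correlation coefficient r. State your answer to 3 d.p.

0.875

r = (nΣxy − ΣxΣy) / √[(nΣx² − (Σx)²)(nΣy² − (Σy)²)]
Numerator: 20×10019 − 407×461 = 12753
Denominator: √[(177780 − 165649)(230020 − 212521)] = √[12131 × 17499] = 14569.8445
r = 12753 / 14569.8445 ≈ 0.875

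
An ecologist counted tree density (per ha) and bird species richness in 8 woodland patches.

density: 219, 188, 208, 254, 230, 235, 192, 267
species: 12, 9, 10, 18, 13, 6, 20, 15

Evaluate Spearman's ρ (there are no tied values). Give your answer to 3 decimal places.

Rank density: 4, 1, 3, 7, 5, 6, 2, 8
Rank species: 4, 2, 3, 7, 5, 1, 8, 6
d = rank(density) − rank(species): 0, -1, 0, 0, 0, 5, -6, 2; Σd² = 66
ρ = 1 − 6Σd² / [n(n²−1)] = 1 − 6×66 / (8×63) = 1 − 396/504 ≈ 0.214

0.214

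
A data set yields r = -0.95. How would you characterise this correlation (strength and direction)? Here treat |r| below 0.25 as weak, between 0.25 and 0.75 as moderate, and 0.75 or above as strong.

r = -0.95 < 0 so the relationship is negative.
|r| = 0.95, which falls in the strong range.

strong negative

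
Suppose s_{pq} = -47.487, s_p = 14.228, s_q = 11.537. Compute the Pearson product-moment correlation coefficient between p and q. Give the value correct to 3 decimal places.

-0.289

r = Cov(p,q) / (s_p · s_q) = -47.487 / (14.228 × 11.537)
  = -47.487 / 164.1484 ≈ -0.289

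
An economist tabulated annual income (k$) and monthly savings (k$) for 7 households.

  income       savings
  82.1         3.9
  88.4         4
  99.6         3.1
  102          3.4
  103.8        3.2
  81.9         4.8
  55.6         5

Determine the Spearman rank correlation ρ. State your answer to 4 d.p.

Rank income: 3, 4, 5, 6, 7, 2, 1
Rank savings: 4, 5, 1, 3, 2, 6, 7
d = rank(income) − rank(savings): -1, -1, 4, 3, 5, -4, -6; Σd² = 104
ρ = 1 − 6Σd² / [n(n²−1)] = 1 − 6×104 / (7×48) = 1 − 624/336 ≈ -0.8571

-0.8571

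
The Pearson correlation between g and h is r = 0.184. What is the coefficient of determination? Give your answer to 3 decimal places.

r² = (0.184)² = 0.034

0.034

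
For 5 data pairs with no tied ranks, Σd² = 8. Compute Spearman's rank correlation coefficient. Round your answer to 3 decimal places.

ρ = 1 − 6Σd² / [n(n²−1)] = 1 − 6×8 / (5×24)
  = 1 − 48/120 = 1 − 0.4000 ≈ 0.600

0.600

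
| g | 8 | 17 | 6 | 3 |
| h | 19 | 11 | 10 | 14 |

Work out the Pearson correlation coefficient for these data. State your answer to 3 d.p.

-0.246

n = 4, Σg = 34, Σh = 54, Σg² = 398, Σh² = 778, Σgh = 441
nΣgh − ΣgΣh = 1764 − 1836 = -72
nΣg² − (Σg)² = 1592 − 1156 = 436; nΣh² − (Σh)² = 3112 − 2916 = 196
r = -72 / √(436 × 196) = -72 / 292.3286 ≈ -0.246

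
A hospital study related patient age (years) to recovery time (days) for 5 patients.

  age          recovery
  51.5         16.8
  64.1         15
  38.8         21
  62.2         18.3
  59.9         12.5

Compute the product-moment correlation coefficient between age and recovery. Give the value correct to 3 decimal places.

n = 5, Σx = 276.5, Σy = 83.6, Σx² = 15723.35, Σy² = 1439.38, Σxy = 4528.51
nΣxy − ΣxΣy = 22642.55 − 23115.4 = -472.85
nΣx² − (Σx)² = 78616.75 − 76452.25 = 2164.5; nΣy² − (Σy)² = 7196.9 − 6988.96 = 207.94
r = -472.85 / √(2164.5 × 207.94) = -472.85 / 670.8846 ≈ -0.705

-0.705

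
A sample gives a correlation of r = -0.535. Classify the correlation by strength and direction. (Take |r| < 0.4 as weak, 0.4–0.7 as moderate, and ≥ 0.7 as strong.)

moderate negative

r = -0.535 < 0 so the relationship is negative.
|r| = 0.535, which falls in the moderate range.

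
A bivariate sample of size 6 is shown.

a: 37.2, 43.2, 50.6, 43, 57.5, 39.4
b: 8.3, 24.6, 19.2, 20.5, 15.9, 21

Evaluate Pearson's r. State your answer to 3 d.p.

0.104

n = 6, Σa = 270.9, Σb = 109.5, Σa² = 12518.05, Σb² = 2156.75, Σab = 4966.15
nΣab − ΣaΣb = 29796.9 − 29663.55 = 133.35
nΣa² − (Σa)² = 75108.3 − 73386.81 = 1721.49; nΣb² − (Σb)² = 12940.5 − 11990.25 = 950.25
r = 133.35 / √(1721.49 × 950.25) = 133.35 / 1279.0019 ≈ 0.104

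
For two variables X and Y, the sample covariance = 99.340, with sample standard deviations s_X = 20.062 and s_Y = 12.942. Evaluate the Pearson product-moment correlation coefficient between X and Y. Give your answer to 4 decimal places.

0.3826

r = Cov(X,Y) / (s_X · s_Y) = 99.340 / (20.062 × 12.942)
  = 99.340 / 259.6424 ≈ 0.3826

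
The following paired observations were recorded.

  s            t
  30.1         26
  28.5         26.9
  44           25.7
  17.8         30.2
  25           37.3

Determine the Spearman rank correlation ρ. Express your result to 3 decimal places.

Rank s: 4, 3, 5, 1, 2
Rank t: 2, 3, 1, 4, 5
d = rank(s) − rank(t): 2, 0, 4, -3, -3; Σd² = 38
ρ = 1 − 6Σd² / [n(n²−1)] = 1 − 6×38 / (5×24) = 1 − 228/120 ≈ -0.900

-0.900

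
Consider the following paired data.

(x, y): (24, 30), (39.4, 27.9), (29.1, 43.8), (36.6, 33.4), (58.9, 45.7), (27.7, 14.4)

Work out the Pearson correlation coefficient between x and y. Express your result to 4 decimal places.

0.5379

n = 6, Σx = 215.7, Σy = 195.2, Σx² = 8551.23, Σy² = 7008.26, Σxy = 7406.89
nΣxy − ΣxΣy = 44441.34 − 42104.64 = 2336.7
nΣx² − (Σx)² = 51307.38 − 46526.49 = 4780.89; nΣy² − (Σy)² = 42049.56 − 38103.04 = 3946.52
r = 2336.7 / √(4780.89 × 3946.52) = 2336.7 / 4343.7171 ≈ 0.5379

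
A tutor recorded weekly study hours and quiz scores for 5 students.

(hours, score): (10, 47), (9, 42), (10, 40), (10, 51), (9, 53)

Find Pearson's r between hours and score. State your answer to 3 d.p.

n = 5, Σx = 48, Σy = 233, Σx² = 462, Σy² = 10983, Σxy = 2235
nΣxy − ΣxΣy = 11175 − 11184 = -9
nΣx² − (Σx)² = 2310 − 2304 = 6; nΣy² − (Σy)² = 54915 − 54289 = 626
r = -9 / √(6 × 626) = -9 / 61.2862 ≈ -0.147

-0.147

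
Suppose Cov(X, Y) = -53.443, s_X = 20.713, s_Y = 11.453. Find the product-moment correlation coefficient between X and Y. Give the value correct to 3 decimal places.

r = Cov(X,Y) / (s_X · s_Y) = -53.443 / (20.713 × 11.453)
  = -53.443 / 237.2260 ≈ -0.225

-0.225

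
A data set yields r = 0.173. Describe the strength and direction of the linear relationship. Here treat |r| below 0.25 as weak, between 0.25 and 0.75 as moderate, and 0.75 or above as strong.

weak positive

r = 0.173 > 0 so the relationship is positive.
|r| = 0.173, which falls in the weak range.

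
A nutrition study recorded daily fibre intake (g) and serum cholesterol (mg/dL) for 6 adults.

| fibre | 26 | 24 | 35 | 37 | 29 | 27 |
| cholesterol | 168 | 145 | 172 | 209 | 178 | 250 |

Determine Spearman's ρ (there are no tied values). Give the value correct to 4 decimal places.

0.6000

Rank fibre: 2, 1, 5, 6, 4, 3
Rank cholesterol: 2, 1, 3, 5, 4, 6
d = rank(fibre) − rank(cholesterol): 0, 0, 2, 1, 0, -3; Σd² = 14
ρ = 1 − 6Σd² / [n(n²−1)] = 1 − 6×14 / (6×35) = 1 − 84/210 ≈ 0.6000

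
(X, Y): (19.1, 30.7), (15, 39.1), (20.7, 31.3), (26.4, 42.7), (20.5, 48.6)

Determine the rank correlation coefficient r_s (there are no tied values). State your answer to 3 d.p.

Rank X: 2, 1, 4, 5, 3
Rank Y: 1, 3, 2, 4, 5
d = rank(X) − rank(Y): 1, -2, 2, 1, -2; Σd² = 14
ρ = 1 − 6Σd² / [n(n²−1)] = 1 − 6×14 / (5×24) = 1 − 84/120 ≈ 0.300

0.300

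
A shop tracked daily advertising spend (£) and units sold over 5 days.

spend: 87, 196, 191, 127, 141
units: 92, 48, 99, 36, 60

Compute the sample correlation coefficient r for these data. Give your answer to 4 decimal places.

-0.0718

n = 5, Σx = 742, Σy = 335, Σx² = 118476, Σy² = 25465, Σxy = 49353
nΣxy − ΣxΣy = 246765 − 248570 = -1805
nΣx² − (Σx)² = 592380 − 550564 = 41816; nΣy² − (Σy)² = 127325 − 112225 = 15100
r = -1805 / √(41816 × 15100) = -1805 / 25128.1038 ≈ -0.0718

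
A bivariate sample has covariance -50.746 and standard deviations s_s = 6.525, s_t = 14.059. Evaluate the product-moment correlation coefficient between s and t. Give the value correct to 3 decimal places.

-0.553

r = Cov(s,t) / (s_s · s_t) = -50.746 / (6.525 × 14.059)
  = -50.746 / 91.7350 ≈ -0.553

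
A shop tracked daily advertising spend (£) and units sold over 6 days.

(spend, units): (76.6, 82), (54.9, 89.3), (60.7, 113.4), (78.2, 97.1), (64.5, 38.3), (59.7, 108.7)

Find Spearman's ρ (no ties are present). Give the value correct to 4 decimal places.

Rank spend: 5, 1, 3, 6, 4, 2
Rank units: 2, 3, 6, 4, 1, 5
d = rank(spend) − rank(units): 3, -2, -3, 2, 3, -3; Σd² = 44
ρ = 1 − 6Σd² / [n(n²−1)] = 1 − 6×44 / (6×35) = 1 − 264/210 ≈ -0.2571

-0.2571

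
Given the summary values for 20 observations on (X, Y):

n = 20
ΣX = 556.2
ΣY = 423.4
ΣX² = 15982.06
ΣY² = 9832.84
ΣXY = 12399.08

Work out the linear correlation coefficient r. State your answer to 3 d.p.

r = (nΣXY − ΣXΣY) / √[(nΣX² − (ΣX)²)(nΣY² − (ΣY)²)]
Numerator: 20×12399.08 − 556.2×423.4 = 12486.52
Denominator: √[(319641.2 − 309358.44)(196656.8 − 179267.56)] = √[10282.76 × 17389.24] = 13371.9625
r = 12486.52 / 13371.9625 ≈ 0.934

0.934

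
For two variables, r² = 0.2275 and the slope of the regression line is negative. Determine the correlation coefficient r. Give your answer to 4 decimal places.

-0.4770

|r| = √0.2275 = 0.4770
The association is negative, so r = −0.4770.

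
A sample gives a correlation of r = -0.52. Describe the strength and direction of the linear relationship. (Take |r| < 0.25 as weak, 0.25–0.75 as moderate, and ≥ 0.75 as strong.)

moderate negative

r = -0.52 < 0 so the relationship is negative.
|r| = 0.52, which falls in the moderate range.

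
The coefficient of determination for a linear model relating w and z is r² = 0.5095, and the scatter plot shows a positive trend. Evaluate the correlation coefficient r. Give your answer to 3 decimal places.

|r| = √0.5095 = 0.714
The association is positive, so r = 0.714.

0.714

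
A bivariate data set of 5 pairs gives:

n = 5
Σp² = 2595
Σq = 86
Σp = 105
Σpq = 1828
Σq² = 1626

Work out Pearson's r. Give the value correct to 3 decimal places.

0.092

r = (nΣpq − ΣpΣq) / √[(nΣp² − (Σp)²)(nΣq² − (Σq)²)]
Numerator: 5×1828 − 105×86 = 110
Denominator: √[(12975 − 11025)(8130 − 7396)] = √[1950 × 734] = 1196.3695
r = 110 / 1196.3695 ≈ 0.092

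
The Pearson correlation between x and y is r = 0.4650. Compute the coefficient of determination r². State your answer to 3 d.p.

0.216

r² = (0.4650)² = 0.216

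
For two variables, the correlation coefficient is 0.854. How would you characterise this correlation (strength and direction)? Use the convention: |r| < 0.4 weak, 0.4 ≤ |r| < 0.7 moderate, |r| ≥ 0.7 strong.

r = 0.854 > 0 so the relationship is positive.
|r| = 0.854, which falls in the strong range.

strong positive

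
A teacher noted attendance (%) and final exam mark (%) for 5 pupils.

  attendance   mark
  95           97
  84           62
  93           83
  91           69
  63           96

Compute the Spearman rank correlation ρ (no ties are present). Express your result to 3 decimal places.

0.400

Rank attendance: 5, 2, 4, 3, 1
Rank mark: 5, 1, 3, 2, 4
d = rank(attendance) − rank(mark): 0, 1, 1, 1, -3; Σd² = 12
ρ = 1 − 6Σd² / [n(n²−1)] = 1 − 6×12 / (5×24) = 1 − 72/120 ≈ 0.400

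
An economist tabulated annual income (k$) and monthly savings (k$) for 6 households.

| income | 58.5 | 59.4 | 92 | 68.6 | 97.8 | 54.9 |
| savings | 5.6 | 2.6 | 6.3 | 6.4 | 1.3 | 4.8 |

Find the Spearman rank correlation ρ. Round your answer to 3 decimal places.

Rank income: 2, 3, 5, 4, 6, 1
Rank savings: 4, 2, 5, 6, 1, 3
d = rank(income) − rank(savings): -2, 1, 0, -2, 5, -2; Σd² = 38
ρ = 1 − 6Σd² / [n(n²−1)] = 1 − 6×38 / (6×35) = 1 − 228/210 ≈ -0.086

-0.086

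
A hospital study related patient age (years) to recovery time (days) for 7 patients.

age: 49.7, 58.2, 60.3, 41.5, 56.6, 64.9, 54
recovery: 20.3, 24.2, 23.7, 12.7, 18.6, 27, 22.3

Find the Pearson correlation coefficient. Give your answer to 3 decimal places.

n = 7, Σx = 385.2, Σy = 148.8, Σx² = 21547.24, Σy² = 3292.96, Σxy = 8382.77
nΣxy − ΣxΣy = 58679.39 − 57317.76 = 1361.63
nΣx² − (Σx)² = 150830.68 − 148379.04 = 2451.64; nΣy² − (Σy)² = 23050.72 − 22141.44 = 909.28
r = 1361.63 / √(2451.64 × 909.28) = 1361.63 / 1493.0597 ≈ 0.912

0.912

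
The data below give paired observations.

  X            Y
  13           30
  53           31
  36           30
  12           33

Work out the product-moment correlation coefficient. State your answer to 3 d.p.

n = 4, ΣX = 114, ΣY = 124, ΣX² = 4418, ΣY² = 3850, ΣXY = 3509
nΣXY − ΣXΣY = 14036 − 14136 = -100
nΣX² − (ΣX)² = 17672 − 12996 = 4676; nΣY² − (ΣY)² = 15400 − 15376 = 24
r = -100 / √(4676 × 24) = -100 / 334.9985 ≈ -0.299

-0.299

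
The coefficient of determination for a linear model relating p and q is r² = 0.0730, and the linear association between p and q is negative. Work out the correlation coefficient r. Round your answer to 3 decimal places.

-0.270

|r| = √0.0730 = 0.270
The association is negative, so r = −0.270.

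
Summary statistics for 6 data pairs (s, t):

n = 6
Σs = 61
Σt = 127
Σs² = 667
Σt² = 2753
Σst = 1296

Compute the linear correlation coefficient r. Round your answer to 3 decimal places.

r = (nΣst − ΣsΣt) / √[(nΣs² − (Σs)²)(nΣt² − (Σt)²)]
Numerator: 6×1296 − 61×127 = 29
Denominator: √[(4002 − 3721)(16518 − 16129)] = √[281 × 389] = 330.6191
r = 29 / 330.6191 ≈ 0.088

0.088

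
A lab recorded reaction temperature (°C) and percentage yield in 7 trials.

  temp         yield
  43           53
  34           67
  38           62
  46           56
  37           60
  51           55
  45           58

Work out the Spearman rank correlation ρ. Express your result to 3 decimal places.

-0.750

Rank temp: 4, 1, 3, 6, 2, 7, 5
Rank yield: 1, 7, 6, 3, 5, 2, 4
d = rank(temp) − rank(yield): 3, -6, -3, 3, -3, 5, 1; Σd² = 98
ρ = 1 − 6Σd² / [n(n²−1)] = 1 − 6×98 / (7×48) = 1 − 588/336 ≈ -0.750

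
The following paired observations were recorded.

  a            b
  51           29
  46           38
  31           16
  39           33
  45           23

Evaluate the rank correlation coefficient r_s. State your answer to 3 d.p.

Rank a: 5, 4, 1, 2, 3
Rank b: 3, 5, 1, 4, 2
d = rank(a) − rank(b): 2, -1, 0, -2, 1; Σd² = 10
ρ = 1 − 6Σd² / [n(n²−1)] = 1 − 6×10 / (5×24) = 1 − 60/120 ≈ 0.500

0.500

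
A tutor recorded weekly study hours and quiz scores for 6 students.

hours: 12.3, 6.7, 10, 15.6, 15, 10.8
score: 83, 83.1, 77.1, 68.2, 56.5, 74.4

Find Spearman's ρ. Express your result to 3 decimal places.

-0.771

Rank hours: 4, 1, 2, 6, 5, 3
Rank score: 5, 6, 4, 2, 1, 3
d = rank(hours) − rank(score): -1, -5, -2, 4, 4, 0; Σd² = 62
ρ = 1 − 6Σd² / [n(n²−1)] = 1 − 6×62 / (6×35) = 1 − 372/210 ≈ -0.771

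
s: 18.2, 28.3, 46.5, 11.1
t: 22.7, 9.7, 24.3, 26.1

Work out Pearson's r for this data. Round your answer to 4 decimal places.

n = 4, Σs = 104.1, Σt = 82.8, Σs² = 3417.59, Σt² = 1881.08, Σst = 2107.31
nΣst − ΣsΣt = 8429.24 − 8619.48 = -190.24
nΣs² − (Σs)² = 13670.36 − 10836.81 = 2833.55; nΣt² − (Σt)² = 7524.32 − 6855.84 = 668.48
r = -190.24 / √(2833.55 × 668.48) = -190.24 / 1376.2890 ≈ -0.1382

-0.1382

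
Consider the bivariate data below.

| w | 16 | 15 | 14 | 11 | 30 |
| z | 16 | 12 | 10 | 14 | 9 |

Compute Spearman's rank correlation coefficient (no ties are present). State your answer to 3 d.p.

-0.300

Rank w: 4, 3, 2, 1, 5
Rank z: 5, 3, 2, 4, 1
d = rank(w) − rank(z): -1, 0, 0, -3, 4; Σd² = 26
ρ = 1 − 6Σd² / [n(n²−1)] = 1 − 6×26 / (5×24) = 1 − 156/120 ≈ -0.300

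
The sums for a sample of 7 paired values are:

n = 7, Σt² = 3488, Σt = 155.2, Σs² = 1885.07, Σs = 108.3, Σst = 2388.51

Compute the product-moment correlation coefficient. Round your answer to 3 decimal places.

-0.128

r = (nΣst − ΣsΣt) / √[(nΣs² − (Σs)²)(nΣt² − (Σt)²)]
Numerator: 7×2388.51 − 108.3×155.2 = -88.59
Denominator: √[(13195.49 − 11728.89)(24416 − 24087.04)] = √[1466.6 × 328.96] = 694.5882
r = -88.59 / 694.5882 ≈ -0.128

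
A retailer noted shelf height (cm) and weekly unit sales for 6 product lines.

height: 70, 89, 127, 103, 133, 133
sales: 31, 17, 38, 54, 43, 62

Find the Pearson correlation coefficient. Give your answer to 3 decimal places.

0.611

n = 6, Σx = 655, Σy = 245, Σx² = 74937, Σy² = 11303, Σxy = 28036
nΣxy − ΣxΣy = 168216 − 160475 = 7741
nΣx² − (Σx)² = 449622 − 429025 = 20597; nΣy² − (Σy)² = 67818 − 60025 = 7793
r = 7741 / √(20597 × 7793) = 7741 / 12669.3497 ≈ 0.611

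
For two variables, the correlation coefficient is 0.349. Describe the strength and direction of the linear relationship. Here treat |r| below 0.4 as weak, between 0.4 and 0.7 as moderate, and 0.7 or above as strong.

r = 0.349 > 0 so the relationship is positive.
|r| = 0.349, which falls in the weak range.

weak positive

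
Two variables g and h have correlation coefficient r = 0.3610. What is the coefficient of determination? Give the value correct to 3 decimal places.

0.130

r² = (0.3610)² = 0.130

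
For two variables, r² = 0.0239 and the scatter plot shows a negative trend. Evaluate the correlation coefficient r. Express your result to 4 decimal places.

-0.1546

|r| = √0.0239 = 0.1546
The association is negative, so r = −0.1546.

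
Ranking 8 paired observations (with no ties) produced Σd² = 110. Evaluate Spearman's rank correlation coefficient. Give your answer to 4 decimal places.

-0.3095

ρ = 1 − 6Σd² / [n(n²−1)] = 1 − 6×110 / (8×63)
  = 1 − 660/504 = 1 − 1.30952 ≈ -0.3095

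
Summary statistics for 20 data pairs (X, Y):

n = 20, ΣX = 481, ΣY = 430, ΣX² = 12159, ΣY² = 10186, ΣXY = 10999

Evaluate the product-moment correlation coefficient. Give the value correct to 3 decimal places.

0.882

r = (nΣXY − ΣXΣY) / √[(nΣX² − (ΣX)²)(nΣY² − (ΣY)²)]
Numerator: 20×10999 − 481×430 = 13150
Denominator: √[(243180 − 231361)(203720 − 184900)] = √[11819 × 18820] = 14914.2073
r = 13150 / 14914.2073 ≈ 0.882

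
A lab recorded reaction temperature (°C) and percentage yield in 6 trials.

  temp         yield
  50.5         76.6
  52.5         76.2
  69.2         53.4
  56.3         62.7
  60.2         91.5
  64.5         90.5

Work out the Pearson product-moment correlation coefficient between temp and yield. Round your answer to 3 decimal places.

n = 6, Σx = 353.2, Σy = 450.9, Σx² = 21049.12, Σy² = 35019.35, Σxy = 26439.64
nΣxy − ΣxΣy = 158637.84 − 159257.88 = -620.04
nΣx² − (Σx)² = 126294.72 − 124750.24 = 1544.48; nΣy² − (Σy)² = 210116.1 − 203310.81 = 6805.29
r = -620.04 / √(1544.48 × 6805.29) = -620.04 / 3242.0108 ≈ -0.191

-0.191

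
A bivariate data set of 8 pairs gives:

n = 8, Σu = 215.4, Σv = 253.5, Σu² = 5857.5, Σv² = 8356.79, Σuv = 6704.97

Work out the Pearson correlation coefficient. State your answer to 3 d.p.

r = (nΣuv − ΣuΣv) / √[(nΣu² − (Σu)²)(nΣv² − (Σv)²)]
Numerator: 8×6704.97 − 215.4×253.5 = -964.14
Denominator: √[(46860 − 46397.16)(66854.32 − 64262.25)] = √[462.84 × 2592.07] = 1095.3144
r = -964.14 / 1095.3144 ≈ -0.880

-0.880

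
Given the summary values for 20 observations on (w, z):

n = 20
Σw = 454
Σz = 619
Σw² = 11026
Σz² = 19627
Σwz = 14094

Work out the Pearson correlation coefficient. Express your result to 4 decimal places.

r = (nΣwz − ΣwΣz) / √[(nΣw² − (Σw)²)(nΣz² − (Σz)²)]
Numerator: 20×14094 − 454×619 = 854
Denominator: √[(220520 − 206116)(392540 − 383161)] = √[14404 × 9379] = 11623.0425
r = 854 / 11623.0425 ≈ 0.0735

0.0735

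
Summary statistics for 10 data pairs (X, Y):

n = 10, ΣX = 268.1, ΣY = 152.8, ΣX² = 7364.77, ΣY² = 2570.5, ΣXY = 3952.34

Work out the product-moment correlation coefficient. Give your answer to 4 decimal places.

-0.7061

r = (nΣXY − ΣXΣY) / √[(nΣX² − (ΣX)²)(nΣY² − (ΣY)²)]
Numerator: 10×3952.34 − 268.1×152.8 = -1442.28
Denominator: √[(73647.7 − 71877.61)(25705 − 23347.84)] = √[1770.09 × 2357.16] = 2042.6418
r = -1442.28 / 2042.6418 ≈ -0.7061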